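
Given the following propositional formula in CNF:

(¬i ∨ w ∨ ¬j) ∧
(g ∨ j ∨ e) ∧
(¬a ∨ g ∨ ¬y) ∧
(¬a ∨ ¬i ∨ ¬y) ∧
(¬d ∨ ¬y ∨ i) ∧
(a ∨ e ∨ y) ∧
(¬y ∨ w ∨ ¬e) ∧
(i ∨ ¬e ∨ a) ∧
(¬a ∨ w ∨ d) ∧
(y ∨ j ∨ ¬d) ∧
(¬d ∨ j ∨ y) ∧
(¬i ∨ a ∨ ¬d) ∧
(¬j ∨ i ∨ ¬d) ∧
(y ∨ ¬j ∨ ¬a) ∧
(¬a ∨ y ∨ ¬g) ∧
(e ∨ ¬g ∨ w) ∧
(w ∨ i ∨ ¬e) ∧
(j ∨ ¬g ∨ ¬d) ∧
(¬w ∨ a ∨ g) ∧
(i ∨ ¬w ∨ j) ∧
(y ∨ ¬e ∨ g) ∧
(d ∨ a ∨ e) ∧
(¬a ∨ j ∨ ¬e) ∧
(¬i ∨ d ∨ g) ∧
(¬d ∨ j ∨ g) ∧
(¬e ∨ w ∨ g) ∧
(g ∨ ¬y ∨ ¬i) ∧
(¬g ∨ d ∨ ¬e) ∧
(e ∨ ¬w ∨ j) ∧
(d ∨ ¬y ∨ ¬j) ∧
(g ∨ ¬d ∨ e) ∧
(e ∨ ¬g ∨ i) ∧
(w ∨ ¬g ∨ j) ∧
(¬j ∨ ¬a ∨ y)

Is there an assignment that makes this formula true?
No

No, the formula is not satisfiable.

No assignment of truth values to the variables can make all 34 clauses true simultaneously.

The formula is UNSAT (unsatisfiable).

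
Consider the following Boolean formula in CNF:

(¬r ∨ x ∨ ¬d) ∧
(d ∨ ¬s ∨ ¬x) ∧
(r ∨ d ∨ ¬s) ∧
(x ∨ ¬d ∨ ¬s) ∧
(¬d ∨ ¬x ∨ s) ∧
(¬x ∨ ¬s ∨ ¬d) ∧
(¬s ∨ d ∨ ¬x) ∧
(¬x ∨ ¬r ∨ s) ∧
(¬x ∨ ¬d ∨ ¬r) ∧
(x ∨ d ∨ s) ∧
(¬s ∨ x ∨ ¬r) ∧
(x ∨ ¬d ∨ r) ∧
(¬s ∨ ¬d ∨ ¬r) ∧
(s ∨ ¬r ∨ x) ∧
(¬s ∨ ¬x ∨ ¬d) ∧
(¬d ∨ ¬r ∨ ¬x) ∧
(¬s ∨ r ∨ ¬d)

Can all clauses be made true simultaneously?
Yes

Yes, the formula is satisfiable.

One satisfying assignment is: s=False, d=False, r=False, x=True

Verification: With this assignment, all 17 clauses evaluate to true.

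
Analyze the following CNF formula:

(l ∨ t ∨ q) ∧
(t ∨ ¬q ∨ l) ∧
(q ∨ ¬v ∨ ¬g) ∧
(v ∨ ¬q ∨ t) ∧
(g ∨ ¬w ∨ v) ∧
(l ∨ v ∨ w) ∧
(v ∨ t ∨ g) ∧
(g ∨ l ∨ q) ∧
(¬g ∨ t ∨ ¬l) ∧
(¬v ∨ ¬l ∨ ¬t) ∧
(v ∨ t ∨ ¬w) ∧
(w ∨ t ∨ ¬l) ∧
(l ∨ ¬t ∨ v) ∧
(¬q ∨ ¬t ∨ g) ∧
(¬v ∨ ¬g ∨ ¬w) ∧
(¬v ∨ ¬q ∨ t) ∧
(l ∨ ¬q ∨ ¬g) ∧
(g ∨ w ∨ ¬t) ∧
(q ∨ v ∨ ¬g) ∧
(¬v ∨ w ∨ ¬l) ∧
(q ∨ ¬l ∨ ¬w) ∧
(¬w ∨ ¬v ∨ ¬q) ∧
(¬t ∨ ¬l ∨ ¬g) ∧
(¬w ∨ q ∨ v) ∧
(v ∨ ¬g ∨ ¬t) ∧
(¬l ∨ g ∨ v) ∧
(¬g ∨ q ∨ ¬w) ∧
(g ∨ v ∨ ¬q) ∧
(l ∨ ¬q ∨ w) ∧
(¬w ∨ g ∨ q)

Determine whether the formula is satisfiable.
No

No, the formula is not satisfiable.

No assignment of truth values to the variables can make all 30 clauses true simultaneously.

The formula is UNSAT (unsatisfiable).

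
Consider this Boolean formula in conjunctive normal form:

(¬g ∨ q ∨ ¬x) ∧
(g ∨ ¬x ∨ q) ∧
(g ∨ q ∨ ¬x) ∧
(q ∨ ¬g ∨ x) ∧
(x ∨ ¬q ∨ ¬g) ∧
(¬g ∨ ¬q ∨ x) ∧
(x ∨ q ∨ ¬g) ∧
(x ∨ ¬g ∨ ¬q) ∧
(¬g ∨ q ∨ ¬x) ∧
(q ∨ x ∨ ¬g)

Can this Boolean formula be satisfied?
Yes

Yes, the formula is satisfiable.

One satisfying assignment is: x=False, q=False, g=False

Verification: With this assignment, all 10 clauses evaluate to true.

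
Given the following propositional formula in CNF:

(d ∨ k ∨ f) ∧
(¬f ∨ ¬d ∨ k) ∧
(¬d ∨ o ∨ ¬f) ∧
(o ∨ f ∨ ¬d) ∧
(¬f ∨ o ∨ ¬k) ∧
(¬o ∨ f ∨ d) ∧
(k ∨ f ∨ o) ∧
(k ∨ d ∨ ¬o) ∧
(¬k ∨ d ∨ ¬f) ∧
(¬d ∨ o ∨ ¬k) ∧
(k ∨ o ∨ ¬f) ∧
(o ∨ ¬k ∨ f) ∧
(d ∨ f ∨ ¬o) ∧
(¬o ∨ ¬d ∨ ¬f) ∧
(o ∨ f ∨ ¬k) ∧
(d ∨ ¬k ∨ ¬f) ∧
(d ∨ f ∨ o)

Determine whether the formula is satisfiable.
Yes

Yes, the formula is satisfiable.

One satisfying assignment is: k=False, f=False, o=True, d=True

Verification: With this assignment, all 17 clauses evaluate to true.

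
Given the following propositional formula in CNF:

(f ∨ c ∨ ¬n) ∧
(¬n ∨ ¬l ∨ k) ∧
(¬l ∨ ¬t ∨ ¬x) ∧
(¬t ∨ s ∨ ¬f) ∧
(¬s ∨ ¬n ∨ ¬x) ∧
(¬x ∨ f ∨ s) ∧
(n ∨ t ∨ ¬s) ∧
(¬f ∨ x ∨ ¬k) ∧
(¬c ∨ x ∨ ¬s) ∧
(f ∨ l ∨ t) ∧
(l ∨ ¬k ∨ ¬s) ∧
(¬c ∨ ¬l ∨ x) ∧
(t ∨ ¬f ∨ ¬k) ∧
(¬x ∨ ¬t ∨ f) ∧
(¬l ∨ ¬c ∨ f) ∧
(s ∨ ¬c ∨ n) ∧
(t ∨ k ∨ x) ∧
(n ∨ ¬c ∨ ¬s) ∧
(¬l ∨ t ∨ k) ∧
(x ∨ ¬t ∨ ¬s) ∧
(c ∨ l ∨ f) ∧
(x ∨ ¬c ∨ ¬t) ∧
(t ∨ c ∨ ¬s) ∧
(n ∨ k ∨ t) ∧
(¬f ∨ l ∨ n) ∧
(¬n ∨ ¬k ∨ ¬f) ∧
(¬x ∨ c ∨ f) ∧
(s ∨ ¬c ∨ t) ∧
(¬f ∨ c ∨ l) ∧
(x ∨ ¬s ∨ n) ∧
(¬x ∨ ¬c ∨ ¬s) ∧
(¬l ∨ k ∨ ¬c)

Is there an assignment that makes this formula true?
Yes

Yes, the formula is satisfiable.

One satisfying assignment is: t=False, c=False, n=False, f=False, k=True, x=False, l=True, s=False

Verification: With this assignment, all 32 clauses evaluate to true.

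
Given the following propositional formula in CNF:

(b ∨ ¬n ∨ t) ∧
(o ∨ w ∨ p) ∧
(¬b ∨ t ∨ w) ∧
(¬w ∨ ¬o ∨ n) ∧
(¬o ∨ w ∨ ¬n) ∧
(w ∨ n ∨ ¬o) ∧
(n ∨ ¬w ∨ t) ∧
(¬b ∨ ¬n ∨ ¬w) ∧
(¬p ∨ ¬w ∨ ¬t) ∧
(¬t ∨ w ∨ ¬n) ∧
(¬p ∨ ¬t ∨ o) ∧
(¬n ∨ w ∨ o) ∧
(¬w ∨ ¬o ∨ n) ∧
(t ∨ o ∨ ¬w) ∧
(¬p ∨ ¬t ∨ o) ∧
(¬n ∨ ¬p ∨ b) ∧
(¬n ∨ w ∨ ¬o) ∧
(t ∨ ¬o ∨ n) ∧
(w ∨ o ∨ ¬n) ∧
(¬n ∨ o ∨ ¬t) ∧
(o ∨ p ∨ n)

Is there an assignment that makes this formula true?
Yes

Yes, the formula is satisfiable.

One satisfying assignment is: p=True, t=False, w=False, b=False, o=False, n=False

Verification: With this assignment, all 21 clauses evaluate to true.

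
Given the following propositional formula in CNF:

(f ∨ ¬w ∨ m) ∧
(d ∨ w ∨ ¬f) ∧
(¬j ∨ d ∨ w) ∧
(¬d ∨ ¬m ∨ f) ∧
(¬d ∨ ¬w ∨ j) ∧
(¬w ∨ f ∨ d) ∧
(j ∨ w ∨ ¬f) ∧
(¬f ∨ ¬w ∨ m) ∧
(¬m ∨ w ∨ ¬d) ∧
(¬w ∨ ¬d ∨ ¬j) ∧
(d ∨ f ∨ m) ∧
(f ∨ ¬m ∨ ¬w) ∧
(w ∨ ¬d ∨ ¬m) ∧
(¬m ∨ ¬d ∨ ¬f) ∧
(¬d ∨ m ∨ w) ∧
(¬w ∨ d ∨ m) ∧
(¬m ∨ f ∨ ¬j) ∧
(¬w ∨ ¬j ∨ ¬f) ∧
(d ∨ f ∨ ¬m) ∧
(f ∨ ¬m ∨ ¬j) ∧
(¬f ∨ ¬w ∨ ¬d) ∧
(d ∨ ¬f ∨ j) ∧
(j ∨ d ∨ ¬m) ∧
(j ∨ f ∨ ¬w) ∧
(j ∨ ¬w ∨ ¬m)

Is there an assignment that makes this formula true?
No

No, the formula is not satisfiable.

No assignment of truth values to the variables can make all 25 clauses true simultaneously.

The formula is UNSAT (unsatisfiable).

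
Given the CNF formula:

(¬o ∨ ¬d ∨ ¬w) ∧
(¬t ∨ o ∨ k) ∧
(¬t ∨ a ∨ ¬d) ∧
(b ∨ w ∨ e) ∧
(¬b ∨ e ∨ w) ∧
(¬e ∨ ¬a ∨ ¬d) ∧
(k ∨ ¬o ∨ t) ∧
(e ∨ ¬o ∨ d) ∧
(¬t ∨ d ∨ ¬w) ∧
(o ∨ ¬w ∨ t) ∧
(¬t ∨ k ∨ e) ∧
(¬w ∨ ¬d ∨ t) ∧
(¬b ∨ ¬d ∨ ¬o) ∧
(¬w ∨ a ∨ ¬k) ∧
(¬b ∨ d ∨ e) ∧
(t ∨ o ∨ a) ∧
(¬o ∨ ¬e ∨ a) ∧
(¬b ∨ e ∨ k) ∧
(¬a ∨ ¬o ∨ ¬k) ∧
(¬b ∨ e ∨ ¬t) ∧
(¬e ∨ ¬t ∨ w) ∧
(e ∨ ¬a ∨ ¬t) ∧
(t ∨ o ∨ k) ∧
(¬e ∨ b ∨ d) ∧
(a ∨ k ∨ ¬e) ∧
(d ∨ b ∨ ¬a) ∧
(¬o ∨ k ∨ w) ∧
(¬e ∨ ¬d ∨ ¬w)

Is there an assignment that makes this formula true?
Yes

Yes, the formula is satisfiable.

One satisfying assignment is: b=True, o=False, e=True, a=True, k=True, t=False, d=False, w=False

Verification: With this assignment, all 28 clauses evaluate to true.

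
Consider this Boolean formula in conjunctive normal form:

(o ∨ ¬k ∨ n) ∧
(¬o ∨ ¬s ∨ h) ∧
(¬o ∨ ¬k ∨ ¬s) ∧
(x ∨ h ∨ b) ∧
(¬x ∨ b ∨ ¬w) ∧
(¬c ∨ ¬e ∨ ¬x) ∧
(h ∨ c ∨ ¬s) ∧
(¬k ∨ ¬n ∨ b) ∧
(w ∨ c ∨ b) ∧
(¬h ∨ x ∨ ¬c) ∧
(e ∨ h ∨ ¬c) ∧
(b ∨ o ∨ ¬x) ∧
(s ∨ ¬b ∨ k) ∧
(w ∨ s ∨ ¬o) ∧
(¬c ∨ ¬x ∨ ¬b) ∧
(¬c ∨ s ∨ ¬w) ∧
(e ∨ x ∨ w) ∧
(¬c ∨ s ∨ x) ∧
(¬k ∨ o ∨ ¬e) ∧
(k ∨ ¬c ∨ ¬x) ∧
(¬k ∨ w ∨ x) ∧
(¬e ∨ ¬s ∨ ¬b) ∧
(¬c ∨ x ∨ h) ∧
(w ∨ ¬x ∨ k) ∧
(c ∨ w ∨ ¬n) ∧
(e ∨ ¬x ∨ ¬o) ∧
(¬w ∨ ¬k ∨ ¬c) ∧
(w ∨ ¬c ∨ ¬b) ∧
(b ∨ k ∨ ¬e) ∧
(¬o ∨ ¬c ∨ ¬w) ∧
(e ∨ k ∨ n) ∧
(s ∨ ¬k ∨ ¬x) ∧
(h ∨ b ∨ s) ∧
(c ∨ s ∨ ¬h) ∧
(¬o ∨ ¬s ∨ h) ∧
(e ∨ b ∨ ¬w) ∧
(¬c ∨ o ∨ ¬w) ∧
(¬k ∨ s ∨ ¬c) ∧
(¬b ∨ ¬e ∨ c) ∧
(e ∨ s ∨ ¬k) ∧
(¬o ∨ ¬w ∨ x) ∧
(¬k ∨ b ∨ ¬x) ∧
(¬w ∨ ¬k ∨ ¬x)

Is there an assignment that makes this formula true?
Yes

Yes, the formula is satisfiable.

One satisfying assignment is: s=True, w=True, o=False, n=True, h=True, x=True, k=False, c=False, e=False, b=True

Verification: With this assignment, all 43 clauses evaluate to true.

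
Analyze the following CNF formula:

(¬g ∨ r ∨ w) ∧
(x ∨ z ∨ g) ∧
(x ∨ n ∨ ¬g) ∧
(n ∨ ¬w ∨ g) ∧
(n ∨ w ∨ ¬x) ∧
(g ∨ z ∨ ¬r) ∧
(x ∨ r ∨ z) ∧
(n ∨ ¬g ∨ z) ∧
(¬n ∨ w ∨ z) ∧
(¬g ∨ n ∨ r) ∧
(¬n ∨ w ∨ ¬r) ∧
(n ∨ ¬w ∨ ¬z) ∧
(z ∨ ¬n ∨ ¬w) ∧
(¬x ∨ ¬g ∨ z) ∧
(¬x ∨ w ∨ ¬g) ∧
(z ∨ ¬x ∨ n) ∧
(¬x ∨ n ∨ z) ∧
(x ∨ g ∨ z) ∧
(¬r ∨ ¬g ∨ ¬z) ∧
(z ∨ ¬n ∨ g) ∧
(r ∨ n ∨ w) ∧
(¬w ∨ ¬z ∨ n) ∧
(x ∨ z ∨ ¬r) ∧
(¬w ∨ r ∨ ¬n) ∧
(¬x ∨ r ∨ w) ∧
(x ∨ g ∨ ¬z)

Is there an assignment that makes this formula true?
Yes

Yes, the formula is satisfiable.

One satisfying assignment is: n=True, x=True, g=False, z=True, r=True, w=True

Verification: With this assignment, all 26 clauses evaluate to true.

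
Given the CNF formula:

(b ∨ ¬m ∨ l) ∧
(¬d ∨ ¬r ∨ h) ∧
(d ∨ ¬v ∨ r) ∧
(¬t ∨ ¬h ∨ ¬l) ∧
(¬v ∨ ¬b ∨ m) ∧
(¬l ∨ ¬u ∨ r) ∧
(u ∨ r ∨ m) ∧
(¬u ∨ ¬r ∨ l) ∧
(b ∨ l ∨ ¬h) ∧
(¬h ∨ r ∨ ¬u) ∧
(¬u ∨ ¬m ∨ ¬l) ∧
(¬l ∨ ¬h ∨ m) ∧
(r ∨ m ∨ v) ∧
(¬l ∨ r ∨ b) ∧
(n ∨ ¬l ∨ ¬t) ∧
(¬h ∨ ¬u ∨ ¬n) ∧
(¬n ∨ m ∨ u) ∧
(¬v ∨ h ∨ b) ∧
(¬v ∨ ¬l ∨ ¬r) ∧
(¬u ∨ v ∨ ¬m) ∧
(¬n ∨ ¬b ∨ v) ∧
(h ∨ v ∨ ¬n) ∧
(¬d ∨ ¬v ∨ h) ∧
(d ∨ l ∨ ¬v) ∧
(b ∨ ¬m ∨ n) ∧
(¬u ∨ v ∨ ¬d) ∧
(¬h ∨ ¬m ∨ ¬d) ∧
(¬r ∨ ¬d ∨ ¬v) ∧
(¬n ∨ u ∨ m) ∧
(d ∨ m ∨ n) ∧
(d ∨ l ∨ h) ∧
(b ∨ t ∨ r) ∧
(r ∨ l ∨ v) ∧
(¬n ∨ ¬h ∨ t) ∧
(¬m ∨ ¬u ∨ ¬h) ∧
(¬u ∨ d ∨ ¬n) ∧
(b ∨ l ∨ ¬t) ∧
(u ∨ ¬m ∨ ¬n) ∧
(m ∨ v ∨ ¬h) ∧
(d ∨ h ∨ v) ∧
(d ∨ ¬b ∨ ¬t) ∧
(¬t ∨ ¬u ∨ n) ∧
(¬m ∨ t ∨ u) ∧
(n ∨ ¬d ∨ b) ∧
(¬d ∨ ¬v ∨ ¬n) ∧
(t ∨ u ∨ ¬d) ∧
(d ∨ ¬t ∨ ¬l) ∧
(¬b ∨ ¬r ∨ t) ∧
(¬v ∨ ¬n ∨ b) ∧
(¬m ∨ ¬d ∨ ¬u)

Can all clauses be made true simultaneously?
No

No, the formula is not satisfiable.

No assignment of truth values to the variables can make all 50 clauses true simultaneously.

The formula is UNSAT (unsatisfiable).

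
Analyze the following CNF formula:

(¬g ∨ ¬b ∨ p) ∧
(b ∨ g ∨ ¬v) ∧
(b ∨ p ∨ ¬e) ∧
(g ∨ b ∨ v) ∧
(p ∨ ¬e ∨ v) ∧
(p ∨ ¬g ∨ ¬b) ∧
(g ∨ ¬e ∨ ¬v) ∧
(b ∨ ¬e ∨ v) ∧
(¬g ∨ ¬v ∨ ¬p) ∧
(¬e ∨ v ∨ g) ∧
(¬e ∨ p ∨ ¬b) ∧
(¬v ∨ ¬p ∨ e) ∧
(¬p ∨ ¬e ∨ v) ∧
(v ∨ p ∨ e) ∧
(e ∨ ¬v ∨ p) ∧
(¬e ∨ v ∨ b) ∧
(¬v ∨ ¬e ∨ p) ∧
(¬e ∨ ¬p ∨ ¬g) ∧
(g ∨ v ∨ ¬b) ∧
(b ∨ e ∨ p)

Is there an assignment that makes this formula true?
Yes

Yes, the formula is satisfiable.

One satisfying assignment is: v=False, g=True, e=False, p=True, b=True

Verification: With this assignment, all 20 clauses evaluate to true.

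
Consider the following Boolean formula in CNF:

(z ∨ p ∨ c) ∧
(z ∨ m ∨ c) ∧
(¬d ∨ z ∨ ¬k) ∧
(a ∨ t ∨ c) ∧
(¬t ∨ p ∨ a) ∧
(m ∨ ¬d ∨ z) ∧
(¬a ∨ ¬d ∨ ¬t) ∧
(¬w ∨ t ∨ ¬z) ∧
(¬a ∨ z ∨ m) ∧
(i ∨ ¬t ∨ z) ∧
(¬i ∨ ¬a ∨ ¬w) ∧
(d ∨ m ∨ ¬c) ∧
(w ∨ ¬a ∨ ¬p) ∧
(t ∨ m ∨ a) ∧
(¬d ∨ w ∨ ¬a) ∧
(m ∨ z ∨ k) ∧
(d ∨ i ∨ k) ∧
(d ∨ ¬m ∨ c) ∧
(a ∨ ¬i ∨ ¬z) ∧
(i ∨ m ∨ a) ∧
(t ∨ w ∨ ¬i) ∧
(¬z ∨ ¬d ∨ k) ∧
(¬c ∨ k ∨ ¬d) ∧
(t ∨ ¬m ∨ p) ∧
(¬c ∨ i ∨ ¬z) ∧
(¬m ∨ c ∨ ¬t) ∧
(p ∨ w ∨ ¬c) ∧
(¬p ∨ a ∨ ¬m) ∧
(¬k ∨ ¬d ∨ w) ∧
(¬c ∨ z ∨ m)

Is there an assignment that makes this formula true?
Yes

Yes, the formula is satisfiable.

One satisfying assignment is: w=False, d=False, i=False, a=True, t=False, m=False, k=True, p=False, c=False, z=True

Verification: With this assignment, all 30 clauses evaluate to true.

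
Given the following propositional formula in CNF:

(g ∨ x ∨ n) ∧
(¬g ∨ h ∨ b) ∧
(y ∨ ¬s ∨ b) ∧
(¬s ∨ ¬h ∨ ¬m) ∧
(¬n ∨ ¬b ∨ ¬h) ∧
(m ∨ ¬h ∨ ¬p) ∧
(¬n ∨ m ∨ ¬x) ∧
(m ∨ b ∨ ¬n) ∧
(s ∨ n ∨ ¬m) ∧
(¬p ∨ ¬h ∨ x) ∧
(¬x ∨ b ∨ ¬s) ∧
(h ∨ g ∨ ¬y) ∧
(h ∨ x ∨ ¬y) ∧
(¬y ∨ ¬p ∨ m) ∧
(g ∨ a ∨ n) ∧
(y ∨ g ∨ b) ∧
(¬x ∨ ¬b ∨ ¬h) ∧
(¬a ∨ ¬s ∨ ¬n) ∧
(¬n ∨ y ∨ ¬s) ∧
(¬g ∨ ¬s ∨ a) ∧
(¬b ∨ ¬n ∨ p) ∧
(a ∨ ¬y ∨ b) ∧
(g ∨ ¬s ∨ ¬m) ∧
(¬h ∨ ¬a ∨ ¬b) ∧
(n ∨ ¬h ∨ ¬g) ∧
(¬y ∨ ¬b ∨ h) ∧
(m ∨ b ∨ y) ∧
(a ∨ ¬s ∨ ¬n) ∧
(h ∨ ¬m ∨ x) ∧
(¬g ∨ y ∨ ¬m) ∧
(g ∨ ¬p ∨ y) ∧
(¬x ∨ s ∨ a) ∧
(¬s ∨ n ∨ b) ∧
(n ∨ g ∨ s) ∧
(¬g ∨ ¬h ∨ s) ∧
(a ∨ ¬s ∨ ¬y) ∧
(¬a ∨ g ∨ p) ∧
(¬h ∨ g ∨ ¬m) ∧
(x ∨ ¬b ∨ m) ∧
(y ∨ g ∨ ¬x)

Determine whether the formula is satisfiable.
Yes

Yes, the formula is satisfiable.

One satisfying assignment is: g=True, b=True, p=False, m=False, y=False, s=True, n=False, a=True, h=False, x=True

Verification: With this assignment, all 40 clauses evaluate to true.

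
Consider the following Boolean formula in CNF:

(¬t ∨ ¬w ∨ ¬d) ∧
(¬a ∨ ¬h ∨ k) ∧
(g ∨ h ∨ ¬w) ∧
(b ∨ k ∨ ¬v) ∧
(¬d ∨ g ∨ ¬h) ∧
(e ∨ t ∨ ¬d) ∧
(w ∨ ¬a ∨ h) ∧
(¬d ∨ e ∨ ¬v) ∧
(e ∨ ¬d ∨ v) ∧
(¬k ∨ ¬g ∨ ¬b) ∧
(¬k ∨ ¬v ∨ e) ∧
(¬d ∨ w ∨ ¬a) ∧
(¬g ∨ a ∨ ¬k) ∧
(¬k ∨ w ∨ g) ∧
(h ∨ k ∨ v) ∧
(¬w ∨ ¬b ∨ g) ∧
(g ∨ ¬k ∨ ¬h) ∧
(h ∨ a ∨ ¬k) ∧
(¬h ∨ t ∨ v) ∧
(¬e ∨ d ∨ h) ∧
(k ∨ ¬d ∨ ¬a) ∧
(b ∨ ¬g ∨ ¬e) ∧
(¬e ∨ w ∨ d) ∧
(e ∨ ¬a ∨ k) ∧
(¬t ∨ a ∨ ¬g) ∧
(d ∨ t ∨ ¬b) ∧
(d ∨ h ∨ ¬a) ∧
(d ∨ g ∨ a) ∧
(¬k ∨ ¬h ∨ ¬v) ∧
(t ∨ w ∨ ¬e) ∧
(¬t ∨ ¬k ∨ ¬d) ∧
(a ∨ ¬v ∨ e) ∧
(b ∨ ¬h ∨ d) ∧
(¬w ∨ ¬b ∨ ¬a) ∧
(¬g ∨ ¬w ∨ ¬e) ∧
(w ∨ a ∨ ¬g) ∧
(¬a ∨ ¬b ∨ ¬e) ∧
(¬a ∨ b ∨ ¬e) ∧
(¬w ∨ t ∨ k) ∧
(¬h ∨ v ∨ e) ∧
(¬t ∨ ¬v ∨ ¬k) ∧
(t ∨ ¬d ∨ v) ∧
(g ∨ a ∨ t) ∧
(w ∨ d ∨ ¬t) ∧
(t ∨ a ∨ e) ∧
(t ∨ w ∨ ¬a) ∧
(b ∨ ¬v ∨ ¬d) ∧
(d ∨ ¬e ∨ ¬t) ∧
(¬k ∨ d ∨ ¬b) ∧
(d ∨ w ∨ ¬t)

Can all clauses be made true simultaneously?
Yes

Yes, the formula is satisfiable.

One satisfying assignment is: k=False, d=True, h=False, g=False, w=False, e=True, b=True, a=False, v=True, t=True

Verification: With this assignment, all 50 clauses evaluate to true.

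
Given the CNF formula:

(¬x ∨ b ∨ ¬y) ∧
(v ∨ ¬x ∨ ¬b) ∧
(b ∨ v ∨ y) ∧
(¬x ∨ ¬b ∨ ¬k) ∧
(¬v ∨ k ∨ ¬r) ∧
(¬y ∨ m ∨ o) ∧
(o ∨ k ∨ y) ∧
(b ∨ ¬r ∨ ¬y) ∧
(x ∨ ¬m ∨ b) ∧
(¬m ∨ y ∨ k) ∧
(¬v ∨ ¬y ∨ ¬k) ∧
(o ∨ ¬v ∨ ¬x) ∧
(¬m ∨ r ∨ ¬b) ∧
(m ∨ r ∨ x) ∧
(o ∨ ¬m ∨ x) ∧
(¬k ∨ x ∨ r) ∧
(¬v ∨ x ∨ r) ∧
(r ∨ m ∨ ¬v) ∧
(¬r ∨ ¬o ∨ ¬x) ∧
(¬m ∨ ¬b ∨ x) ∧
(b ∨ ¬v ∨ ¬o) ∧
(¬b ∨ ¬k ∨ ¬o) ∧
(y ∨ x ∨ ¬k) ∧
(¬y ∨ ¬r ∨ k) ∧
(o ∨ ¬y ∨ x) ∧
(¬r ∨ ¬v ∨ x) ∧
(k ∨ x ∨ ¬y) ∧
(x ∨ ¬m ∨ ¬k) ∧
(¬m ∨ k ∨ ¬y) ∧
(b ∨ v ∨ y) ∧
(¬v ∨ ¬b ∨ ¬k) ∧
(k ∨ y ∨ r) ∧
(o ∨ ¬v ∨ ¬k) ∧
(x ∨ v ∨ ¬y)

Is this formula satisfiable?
Yes

Yes, the formula is satisfiable.

One satisfying assignment is: v=False, y=False, b=True, r=True, k=False, o=True, m=False, x=False

Verification: With this assignment, all 34 clauses evaluate to true.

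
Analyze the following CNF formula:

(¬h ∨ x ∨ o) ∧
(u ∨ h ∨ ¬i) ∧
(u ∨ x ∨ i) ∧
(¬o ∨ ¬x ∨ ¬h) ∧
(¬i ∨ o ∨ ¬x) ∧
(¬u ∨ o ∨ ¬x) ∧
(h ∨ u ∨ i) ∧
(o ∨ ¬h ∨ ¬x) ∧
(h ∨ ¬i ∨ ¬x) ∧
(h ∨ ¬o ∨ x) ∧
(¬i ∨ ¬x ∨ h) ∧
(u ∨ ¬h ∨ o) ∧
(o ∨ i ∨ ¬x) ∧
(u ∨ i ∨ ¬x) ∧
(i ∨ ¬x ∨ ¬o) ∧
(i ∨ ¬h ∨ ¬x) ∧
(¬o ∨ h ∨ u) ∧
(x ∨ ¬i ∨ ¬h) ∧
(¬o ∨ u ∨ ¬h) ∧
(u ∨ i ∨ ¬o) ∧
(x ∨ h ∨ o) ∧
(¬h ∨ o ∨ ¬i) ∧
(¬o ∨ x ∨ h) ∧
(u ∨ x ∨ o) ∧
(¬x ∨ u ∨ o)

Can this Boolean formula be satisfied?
Yes

Yes, the formula is satisfiable.

One satisfying assignment is: i=False, x=False, h=True, u=True, o=True

Verification: With this assignment, all 25 clauses evaluate to true.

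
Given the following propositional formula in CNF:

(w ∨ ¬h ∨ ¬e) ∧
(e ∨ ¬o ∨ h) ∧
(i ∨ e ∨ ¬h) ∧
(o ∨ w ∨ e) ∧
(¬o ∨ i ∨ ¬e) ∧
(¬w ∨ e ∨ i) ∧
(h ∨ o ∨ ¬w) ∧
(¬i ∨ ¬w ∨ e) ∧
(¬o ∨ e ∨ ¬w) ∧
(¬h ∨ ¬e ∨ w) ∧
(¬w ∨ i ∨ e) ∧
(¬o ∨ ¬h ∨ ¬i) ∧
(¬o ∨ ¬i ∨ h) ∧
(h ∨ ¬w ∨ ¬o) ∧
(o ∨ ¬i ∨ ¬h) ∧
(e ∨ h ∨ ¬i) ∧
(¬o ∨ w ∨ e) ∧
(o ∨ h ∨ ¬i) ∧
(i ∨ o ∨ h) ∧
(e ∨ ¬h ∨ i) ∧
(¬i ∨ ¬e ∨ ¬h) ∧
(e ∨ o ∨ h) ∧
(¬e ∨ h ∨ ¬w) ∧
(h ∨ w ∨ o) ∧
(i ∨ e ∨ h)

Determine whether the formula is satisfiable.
Yes

Yes, the formula is satisfiable.

One satisfying assignment is: i=False, w=True, o=False, e=True, h=True

Verification: With this assignment, all 25 clauses evaluate to true.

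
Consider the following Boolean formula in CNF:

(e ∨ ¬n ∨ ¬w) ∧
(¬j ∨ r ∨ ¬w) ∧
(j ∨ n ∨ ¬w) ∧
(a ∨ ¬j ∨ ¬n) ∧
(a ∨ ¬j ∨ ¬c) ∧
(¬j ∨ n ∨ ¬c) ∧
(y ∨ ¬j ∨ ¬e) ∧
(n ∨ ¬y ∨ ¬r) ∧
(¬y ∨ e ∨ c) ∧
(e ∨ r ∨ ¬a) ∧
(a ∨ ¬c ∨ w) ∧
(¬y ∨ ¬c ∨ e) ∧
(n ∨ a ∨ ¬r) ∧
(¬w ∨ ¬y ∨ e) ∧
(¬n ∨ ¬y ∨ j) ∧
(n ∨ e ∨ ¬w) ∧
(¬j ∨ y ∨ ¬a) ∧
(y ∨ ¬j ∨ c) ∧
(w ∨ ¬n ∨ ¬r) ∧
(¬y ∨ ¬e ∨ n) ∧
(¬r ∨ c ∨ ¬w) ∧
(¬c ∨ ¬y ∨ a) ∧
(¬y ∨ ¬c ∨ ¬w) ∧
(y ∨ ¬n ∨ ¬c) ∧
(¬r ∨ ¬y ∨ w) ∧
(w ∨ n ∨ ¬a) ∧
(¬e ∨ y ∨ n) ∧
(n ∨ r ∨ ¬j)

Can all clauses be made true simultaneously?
Yes

Yes, the formula is satisfiable.

One satisfying assignment is: j=False, e=False, a=False, r=False, w=False, y=False, c=False, n=False

Verification: With this assignment, all 28 clauses evaluate to true.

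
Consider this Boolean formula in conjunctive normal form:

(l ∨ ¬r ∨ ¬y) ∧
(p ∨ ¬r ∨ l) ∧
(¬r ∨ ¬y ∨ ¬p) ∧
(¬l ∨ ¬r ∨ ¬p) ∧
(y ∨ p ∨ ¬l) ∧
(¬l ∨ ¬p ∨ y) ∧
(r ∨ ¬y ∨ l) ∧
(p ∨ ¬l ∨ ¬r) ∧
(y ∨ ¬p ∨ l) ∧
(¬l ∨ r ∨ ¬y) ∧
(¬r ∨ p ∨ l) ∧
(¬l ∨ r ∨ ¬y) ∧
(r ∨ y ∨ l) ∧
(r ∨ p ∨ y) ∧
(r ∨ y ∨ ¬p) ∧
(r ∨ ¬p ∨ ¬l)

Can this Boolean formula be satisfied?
No

No, the formula is not satisfiable.

No assignment of truth values to the variables can make all 16 clauses true simultaneously.

The formula is UNSAT (unsatisfiable).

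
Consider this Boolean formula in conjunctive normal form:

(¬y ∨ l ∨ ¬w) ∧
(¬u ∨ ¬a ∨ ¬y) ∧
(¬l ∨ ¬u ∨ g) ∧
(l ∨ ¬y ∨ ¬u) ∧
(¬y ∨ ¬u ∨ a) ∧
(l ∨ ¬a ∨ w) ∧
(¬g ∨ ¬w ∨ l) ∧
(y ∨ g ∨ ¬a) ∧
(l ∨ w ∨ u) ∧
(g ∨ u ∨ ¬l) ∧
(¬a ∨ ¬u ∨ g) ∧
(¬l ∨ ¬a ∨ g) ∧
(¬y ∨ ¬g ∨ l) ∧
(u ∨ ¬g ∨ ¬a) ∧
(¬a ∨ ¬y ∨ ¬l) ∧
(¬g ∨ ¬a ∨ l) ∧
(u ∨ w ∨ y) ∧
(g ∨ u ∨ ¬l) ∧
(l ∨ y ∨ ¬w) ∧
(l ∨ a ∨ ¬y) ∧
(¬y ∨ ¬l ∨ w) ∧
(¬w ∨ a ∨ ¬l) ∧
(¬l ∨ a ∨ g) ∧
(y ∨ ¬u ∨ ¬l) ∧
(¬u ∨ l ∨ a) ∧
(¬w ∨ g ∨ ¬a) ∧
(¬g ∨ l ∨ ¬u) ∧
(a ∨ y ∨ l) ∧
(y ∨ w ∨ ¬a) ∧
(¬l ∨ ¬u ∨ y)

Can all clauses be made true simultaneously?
No

No, the formula is not satisfiable.

No assignment of truth values to the variables can make all 30 clauses true simultaneously.

The formula is UNSAT (unsatisfiable).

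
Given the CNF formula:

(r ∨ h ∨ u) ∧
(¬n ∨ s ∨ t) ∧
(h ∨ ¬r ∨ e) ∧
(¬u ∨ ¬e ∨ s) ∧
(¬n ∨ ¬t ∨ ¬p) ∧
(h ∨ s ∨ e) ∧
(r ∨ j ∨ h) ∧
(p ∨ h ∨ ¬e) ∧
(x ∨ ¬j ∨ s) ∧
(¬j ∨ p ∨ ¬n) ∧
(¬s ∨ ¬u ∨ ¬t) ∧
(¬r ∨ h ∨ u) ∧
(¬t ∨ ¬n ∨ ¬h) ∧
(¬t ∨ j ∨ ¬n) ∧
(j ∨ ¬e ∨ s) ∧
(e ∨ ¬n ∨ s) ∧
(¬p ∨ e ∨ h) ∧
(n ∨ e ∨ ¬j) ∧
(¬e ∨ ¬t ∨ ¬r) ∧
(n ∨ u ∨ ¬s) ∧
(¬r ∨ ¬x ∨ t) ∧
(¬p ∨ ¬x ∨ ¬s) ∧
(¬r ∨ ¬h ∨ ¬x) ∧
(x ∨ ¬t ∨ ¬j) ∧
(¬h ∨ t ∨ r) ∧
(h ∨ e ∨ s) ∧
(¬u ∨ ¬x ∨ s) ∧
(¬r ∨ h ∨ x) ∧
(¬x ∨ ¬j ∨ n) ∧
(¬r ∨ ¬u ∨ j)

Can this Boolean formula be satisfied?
Yes

Yes, the formula is satisfiable.

One satisfying assignment is: n=False, u=False, j=False, x=False, p=False, h=True, t=False, s=False, r=True, e=False

Verification: With this assignment, all 30 clauses evaluate to true.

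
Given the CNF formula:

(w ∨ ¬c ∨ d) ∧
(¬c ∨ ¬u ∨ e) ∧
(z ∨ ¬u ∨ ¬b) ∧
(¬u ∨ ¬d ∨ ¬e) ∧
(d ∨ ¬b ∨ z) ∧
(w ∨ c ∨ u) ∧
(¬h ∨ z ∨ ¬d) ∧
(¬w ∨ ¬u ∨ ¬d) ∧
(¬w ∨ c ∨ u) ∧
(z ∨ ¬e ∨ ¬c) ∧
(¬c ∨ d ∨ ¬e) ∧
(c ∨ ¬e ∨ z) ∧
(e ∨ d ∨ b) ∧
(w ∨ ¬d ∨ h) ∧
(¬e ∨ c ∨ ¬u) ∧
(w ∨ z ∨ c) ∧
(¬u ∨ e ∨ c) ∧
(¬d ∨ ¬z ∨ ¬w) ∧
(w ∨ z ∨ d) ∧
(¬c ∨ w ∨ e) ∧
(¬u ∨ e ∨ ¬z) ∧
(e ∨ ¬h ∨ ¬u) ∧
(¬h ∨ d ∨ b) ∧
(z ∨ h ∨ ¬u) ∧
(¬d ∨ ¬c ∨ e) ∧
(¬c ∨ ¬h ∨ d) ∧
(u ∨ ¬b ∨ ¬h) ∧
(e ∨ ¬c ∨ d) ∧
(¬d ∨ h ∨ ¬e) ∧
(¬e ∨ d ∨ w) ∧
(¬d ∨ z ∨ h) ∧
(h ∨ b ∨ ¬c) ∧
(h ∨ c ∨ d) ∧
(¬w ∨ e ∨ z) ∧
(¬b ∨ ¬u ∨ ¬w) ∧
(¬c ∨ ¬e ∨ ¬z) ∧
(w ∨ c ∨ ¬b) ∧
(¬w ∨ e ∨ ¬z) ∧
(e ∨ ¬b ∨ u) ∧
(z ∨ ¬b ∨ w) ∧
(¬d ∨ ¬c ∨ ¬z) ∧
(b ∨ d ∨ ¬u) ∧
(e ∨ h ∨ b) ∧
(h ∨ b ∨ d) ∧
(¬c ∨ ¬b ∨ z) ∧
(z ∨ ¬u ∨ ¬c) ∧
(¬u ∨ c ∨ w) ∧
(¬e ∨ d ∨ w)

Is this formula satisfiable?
No

No, the formula is not satisfiable.

No assignment of truth values to the variables can make all 48 clauses true simultaneously.

The formula is UNSAT (unsatisfiable).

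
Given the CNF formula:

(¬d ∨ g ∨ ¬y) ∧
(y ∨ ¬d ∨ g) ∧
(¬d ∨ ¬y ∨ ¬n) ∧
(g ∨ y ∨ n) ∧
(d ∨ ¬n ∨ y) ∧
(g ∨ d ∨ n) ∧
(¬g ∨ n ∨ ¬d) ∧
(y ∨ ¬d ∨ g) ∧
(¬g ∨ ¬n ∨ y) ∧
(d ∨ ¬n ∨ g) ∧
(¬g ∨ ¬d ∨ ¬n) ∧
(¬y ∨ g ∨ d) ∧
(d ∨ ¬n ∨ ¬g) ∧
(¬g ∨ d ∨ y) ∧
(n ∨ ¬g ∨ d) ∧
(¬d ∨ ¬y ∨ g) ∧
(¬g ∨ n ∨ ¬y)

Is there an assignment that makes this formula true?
No

No, the formula is not satisfiable.

No assignment of truth values to the variables can make all 17 clauses true simultaneously.

The formula is UNSAT (unsatisfiable).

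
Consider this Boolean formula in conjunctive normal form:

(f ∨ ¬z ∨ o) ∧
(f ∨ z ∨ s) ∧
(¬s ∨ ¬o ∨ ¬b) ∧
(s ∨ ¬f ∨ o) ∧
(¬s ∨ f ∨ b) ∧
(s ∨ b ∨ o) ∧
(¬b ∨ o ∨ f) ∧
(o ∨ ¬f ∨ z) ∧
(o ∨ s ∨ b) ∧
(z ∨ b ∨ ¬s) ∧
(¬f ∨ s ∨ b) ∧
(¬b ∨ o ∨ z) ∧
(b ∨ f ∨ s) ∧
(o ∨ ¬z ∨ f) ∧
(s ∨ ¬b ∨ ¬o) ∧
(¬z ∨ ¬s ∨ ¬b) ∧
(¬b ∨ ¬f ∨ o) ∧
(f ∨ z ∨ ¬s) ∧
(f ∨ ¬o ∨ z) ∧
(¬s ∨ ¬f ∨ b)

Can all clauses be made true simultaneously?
No

No, the formula is not satisfiable.

No assignment of truth values to the variables can make all 20 clauses true simultaneously.

The formula is UNSAT (unsatisfiable).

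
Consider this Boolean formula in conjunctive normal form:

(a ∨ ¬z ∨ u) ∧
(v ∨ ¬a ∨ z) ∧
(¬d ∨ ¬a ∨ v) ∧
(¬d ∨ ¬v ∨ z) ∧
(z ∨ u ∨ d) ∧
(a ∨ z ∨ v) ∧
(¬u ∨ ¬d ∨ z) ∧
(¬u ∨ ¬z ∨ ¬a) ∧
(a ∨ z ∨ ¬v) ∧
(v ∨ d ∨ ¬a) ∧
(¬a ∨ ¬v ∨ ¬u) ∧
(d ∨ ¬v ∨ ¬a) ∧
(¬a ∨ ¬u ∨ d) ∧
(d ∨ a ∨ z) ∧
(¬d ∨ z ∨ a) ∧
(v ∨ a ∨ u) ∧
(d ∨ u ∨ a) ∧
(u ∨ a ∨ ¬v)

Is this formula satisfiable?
Yes

Yes, the formula is satisfiable.

One satisfying assignment is: a=True, d=True, u=False, z=True, v=True

Verification: With this assignment, all 18 clauses evaluate to true.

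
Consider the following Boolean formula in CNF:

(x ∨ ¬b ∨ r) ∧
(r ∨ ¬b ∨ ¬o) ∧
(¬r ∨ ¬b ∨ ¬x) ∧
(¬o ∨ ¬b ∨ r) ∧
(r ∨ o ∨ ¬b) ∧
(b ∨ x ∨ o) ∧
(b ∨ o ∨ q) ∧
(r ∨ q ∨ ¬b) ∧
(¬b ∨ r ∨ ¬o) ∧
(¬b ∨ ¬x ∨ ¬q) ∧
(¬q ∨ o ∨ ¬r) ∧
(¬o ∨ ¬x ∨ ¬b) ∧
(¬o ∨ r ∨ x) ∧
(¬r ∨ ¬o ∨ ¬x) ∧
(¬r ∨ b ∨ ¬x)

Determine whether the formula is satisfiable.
Yes

Yes, the formula is satisfiable.

One satisfying assignment is: x=False, q=False, r=True, o=False, b=True

Verification: With this assignment, all 15 clauses evaluate to true.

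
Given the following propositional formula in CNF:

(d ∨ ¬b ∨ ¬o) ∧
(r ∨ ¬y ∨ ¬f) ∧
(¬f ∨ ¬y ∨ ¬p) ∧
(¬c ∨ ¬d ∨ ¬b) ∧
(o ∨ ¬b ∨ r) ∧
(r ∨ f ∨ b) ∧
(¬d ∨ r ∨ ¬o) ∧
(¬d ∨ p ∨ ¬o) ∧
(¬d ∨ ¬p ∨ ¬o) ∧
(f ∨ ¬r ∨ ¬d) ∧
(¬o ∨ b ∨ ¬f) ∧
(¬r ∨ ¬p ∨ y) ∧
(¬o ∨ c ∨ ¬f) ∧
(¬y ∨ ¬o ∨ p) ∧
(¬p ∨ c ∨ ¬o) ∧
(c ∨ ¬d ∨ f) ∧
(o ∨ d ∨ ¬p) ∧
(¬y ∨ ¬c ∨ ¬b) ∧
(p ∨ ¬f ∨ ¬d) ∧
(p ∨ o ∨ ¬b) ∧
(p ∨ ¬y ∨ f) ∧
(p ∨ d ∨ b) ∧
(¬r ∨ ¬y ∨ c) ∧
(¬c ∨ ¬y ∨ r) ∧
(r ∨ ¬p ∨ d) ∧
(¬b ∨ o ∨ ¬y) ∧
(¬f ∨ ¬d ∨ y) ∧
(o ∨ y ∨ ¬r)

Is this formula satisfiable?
Yes

Yes, the formula is satisfiable.

One satisfying assignment is: o=True, y=True, r=True, p=True, c=True, f=False, d=False, b=False

Verification: With this assignment, all 28 clauses evaluate to true.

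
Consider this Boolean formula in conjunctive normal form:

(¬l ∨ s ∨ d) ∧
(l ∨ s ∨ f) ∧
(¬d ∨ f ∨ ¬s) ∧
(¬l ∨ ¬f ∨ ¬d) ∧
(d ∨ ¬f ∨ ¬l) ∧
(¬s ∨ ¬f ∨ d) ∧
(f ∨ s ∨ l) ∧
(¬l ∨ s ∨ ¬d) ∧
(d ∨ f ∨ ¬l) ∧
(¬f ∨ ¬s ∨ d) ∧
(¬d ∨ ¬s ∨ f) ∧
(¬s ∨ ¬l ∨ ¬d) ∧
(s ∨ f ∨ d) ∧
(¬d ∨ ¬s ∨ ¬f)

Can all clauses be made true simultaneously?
Yes

Yes, the formula is satisfiable.

One satisfying assignment is: l=False, s=True, d=False, f=False

Verification: With this assignment, all 14 clauses evaluate to true.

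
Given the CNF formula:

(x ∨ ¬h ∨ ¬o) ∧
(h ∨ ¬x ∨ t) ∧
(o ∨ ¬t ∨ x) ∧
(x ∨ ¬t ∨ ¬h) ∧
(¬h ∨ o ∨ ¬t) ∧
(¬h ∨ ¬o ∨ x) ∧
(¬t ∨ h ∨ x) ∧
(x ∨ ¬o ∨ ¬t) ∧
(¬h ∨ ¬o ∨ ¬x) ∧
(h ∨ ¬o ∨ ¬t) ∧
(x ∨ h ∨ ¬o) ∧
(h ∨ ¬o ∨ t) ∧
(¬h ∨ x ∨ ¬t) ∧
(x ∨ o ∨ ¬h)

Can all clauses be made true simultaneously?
Yes

Yes, the formula is satisfiable.

One satisfying assignment is: o=False, t=False, x=False, h=False

Verification: With this assignment, all 14 clauses evaluate to true.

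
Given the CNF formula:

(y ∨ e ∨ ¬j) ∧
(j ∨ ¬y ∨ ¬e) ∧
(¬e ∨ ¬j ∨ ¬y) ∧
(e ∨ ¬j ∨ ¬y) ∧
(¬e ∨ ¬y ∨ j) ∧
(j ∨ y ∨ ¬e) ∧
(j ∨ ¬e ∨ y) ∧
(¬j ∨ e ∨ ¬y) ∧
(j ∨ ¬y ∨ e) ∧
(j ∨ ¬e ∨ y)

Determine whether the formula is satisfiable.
Yes

Yes, the formula is satisfiable.

One satisfying assignment is: j=False, y=False, e=False

Verification: With this assignment, all 10 clauses evaluate to true.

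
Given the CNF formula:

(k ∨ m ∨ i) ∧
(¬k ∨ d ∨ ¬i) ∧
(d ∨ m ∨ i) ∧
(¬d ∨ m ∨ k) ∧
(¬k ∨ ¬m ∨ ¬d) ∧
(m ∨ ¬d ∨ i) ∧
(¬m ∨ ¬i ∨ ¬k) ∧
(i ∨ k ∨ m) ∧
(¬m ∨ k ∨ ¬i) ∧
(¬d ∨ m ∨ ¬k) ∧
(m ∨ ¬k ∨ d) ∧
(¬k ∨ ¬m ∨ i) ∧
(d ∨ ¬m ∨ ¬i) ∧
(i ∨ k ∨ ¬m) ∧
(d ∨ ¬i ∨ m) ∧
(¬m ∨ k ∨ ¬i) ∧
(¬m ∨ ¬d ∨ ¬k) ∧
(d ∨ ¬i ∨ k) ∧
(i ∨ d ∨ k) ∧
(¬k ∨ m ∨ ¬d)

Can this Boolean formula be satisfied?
No

No, the formula is not satisfiable.

No assignment of truth values to the variables can make all 20 clauses true simultaneously.

The formula is UNSAT (unsatisfiable).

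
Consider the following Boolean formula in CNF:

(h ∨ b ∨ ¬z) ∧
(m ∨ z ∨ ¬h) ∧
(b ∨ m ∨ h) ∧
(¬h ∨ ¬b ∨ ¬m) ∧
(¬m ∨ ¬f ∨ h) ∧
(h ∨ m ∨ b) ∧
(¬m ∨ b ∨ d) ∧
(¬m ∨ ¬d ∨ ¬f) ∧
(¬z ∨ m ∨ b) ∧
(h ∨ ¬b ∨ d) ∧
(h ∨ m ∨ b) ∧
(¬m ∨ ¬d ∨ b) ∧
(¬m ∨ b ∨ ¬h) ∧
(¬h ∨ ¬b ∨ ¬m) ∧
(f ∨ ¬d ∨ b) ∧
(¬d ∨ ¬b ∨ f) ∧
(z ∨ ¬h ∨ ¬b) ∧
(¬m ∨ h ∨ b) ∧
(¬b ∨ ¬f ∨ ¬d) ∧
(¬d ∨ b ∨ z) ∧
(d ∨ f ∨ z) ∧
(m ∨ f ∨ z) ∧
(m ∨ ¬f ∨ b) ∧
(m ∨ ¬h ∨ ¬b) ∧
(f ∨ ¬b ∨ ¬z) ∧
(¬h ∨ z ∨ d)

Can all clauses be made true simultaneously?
No

No, the formula is not satisfiable.

No assignment of truth values to the variables can make all 26 clauses true simultaneously.

The formula is UNSAT (unsatisfiable).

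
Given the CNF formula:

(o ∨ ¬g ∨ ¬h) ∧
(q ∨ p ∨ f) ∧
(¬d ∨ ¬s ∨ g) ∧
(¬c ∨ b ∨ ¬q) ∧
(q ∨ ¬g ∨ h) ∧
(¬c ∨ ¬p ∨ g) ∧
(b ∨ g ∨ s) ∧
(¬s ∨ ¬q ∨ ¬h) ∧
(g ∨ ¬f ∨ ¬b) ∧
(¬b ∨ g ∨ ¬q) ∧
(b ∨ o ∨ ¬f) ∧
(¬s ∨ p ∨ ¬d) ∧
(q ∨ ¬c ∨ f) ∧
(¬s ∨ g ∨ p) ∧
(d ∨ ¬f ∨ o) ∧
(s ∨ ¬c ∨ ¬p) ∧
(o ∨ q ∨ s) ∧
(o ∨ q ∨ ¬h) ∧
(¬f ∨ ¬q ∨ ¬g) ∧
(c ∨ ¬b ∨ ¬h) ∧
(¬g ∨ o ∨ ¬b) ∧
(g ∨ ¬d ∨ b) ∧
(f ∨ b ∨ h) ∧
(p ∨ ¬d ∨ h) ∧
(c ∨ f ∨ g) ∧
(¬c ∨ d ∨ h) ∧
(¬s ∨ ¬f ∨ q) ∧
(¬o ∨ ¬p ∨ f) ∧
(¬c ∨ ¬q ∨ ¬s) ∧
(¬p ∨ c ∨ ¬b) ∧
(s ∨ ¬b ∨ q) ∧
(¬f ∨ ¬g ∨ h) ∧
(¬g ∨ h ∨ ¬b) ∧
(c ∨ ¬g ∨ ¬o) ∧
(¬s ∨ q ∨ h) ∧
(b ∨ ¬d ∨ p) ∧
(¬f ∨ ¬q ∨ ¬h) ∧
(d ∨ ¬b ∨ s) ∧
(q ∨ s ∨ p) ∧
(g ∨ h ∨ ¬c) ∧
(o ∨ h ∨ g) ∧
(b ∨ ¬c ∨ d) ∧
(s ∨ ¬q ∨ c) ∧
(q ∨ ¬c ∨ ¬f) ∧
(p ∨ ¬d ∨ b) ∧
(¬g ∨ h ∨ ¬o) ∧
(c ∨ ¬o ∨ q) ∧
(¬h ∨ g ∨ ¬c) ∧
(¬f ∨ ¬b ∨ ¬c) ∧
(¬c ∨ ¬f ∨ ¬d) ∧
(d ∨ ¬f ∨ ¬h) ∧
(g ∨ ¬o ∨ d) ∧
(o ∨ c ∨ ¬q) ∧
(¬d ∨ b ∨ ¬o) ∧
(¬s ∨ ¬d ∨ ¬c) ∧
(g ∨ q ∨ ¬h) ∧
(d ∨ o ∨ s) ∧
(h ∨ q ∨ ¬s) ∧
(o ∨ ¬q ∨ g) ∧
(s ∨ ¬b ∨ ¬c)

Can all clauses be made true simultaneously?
No

No, the formula is not satisfiable.

No assignment of truth values to the variables can make all 60 clauses true simultaneously.

The formula is UNSAT (unsatisfiable).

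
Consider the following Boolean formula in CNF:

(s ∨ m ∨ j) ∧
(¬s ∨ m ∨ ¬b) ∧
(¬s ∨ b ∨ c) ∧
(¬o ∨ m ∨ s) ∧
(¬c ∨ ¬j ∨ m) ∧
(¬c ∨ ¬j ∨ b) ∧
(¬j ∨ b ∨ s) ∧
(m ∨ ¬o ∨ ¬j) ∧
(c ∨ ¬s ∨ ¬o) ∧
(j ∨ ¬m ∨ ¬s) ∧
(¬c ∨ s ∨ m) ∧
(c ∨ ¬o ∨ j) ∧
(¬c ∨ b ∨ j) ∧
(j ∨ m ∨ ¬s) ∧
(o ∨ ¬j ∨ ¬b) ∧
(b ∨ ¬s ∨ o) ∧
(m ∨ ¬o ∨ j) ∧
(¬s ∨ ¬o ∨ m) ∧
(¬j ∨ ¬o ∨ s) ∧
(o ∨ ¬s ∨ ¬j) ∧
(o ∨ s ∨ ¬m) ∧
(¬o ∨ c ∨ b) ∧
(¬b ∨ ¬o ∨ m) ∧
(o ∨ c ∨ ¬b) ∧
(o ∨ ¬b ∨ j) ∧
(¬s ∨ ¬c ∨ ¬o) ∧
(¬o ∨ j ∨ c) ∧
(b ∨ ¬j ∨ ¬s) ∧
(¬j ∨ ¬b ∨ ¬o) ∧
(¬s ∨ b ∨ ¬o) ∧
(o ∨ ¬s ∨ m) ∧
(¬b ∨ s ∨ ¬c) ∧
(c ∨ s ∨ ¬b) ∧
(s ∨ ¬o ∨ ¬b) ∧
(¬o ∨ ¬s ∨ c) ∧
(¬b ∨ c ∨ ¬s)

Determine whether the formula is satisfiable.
No

No, the formula is not satisfiable.

No assignment of truth values to the variables can make all 36 clauses true simultaneously.

The formula is UNSAT (unsatisfiable).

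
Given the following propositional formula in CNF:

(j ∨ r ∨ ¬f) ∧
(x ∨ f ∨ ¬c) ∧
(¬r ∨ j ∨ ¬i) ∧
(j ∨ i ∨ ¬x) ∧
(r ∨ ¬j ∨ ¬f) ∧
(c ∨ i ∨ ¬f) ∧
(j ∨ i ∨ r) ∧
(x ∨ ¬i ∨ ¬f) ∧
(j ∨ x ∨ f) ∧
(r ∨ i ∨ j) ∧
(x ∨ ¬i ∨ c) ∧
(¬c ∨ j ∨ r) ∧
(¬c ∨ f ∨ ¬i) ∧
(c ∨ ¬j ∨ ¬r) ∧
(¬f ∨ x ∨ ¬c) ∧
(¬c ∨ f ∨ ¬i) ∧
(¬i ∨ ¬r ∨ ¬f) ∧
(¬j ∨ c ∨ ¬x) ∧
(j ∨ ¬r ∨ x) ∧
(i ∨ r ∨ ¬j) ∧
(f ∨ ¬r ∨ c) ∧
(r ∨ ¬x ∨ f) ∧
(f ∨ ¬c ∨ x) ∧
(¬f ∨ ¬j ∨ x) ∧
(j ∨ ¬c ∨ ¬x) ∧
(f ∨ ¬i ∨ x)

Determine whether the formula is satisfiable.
Yes

Yes, the formula is satisfiable.

One satisfying assignment is: j=True, f=False, c=True, i=False, r=True, x=True

Verification: With this assignment, all 26 clauses evaluate to true.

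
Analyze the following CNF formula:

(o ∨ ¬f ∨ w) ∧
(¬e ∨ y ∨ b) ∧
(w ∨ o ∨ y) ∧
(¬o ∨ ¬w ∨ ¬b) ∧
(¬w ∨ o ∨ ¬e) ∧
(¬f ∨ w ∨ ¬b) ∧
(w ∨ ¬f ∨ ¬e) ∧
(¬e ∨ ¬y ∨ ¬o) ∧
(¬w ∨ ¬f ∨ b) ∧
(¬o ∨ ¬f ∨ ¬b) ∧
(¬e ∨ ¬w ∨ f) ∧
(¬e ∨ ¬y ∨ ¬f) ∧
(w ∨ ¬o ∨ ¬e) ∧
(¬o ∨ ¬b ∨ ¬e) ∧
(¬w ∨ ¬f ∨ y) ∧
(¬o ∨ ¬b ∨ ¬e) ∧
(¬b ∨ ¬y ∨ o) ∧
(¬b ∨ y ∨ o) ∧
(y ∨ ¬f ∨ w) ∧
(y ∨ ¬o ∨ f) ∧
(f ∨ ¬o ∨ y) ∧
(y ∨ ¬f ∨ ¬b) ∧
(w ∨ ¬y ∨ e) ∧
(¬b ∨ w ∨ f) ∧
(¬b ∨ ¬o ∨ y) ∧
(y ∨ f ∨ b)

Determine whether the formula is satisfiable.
Yes

Yes, the formula is satisfiable.

One satisfying assignment is: e=True, f=False, b=False, y=True, o=False, w=False

Verification: With this assignment, all 26 clauses evaluate to true.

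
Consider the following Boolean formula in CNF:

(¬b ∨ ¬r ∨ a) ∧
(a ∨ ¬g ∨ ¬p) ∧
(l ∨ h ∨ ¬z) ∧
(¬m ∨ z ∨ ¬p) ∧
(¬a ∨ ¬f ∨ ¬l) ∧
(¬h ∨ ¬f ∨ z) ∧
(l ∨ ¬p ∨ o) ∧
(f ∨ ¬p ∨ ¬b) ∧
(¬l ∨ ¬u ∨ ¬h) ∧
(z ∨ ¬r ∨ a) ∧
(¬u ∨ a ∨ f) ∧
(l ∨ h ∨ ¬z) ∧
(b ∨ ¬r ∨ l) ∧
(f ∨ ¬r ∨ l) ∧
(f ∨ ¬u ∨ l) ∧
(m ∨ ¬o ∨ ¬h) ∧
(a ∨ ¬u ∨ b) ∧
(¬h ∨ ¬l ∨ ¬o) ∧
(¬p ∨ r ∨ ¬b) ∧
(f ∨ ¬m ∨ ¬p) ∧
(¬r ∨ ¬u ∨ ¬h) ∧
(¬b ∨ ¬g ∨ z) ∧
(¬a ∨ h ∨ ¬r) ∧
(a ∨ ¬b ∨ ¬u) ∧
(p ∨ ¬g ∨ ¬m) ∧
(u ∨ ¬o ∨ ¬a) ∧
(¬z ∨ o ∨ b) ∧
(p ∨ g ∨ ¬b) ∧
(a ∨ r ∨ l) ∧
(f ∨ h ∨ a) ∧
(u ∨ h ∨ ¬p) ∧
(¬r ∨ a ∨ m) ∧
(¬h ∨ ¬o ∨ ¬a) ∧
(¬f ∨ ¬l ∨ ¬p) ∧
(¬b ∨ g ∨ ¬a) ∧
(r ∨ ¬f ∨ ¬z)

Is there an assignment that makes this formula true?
Yes

Yes, the formula is satisfiable.

One satisfying assignment is: a=True, h=False, z=False, p=False, r=False, m=False, g=False, u=False, b=False, l=False, f=False, o=False

Verification: With this assignment, all 36 clauses evaluate to true.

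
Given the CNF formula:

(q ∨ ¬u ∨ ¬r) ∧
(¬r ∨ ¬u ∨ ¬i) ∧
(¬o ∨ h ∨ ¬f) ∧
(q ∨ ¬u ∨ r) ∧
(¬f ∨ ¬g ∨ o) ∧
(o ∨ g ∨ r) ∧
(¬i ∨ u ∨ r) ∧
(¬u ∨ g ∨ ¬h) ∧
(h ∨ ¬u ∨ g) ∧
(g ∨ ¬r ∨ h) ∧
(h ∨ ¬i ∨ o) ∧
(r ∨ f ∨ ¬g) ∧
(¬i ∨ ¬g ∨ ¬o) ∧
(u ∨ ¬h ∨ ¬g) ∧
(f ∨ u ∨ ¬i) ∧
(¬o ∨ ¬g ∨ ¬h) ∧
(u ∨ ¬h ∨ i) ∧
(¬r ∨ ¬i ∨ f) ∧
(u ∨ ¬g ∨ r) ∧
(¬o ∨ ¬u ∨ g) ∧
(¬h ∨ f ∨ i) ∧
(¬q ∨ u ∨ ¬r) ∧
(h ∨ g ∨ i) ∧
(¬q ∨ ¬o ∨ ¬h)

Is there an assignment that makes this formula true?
Yes

Yes, the formula is satisfiable.

One satisfying assignment is: g=True, u=True, r=True, q=True, o=False, h=False, f=False, i=False

Verification: With this assignment, all 24 clauses evaluate to true.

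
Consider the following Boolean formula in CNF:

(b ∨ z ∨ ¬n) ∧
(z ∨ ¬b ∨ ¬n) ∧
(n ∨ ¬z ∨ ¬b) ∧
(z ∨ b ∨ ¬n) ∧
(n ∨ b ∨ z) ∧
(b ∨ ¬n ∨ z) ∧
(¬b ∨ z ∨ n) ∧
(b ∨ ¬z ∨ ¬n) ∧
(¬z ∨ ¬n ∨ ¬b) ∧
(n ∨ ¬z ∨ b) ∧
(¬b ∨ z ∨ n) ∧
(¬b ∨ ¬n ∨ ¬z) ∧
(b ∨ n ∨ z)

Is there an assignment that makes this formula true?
No

No, the formula is not satisfiable.

No assignment of truth values to the variables can make all 13 clauses true simultaneously.

The formula is UNSAT (unsatisfiable).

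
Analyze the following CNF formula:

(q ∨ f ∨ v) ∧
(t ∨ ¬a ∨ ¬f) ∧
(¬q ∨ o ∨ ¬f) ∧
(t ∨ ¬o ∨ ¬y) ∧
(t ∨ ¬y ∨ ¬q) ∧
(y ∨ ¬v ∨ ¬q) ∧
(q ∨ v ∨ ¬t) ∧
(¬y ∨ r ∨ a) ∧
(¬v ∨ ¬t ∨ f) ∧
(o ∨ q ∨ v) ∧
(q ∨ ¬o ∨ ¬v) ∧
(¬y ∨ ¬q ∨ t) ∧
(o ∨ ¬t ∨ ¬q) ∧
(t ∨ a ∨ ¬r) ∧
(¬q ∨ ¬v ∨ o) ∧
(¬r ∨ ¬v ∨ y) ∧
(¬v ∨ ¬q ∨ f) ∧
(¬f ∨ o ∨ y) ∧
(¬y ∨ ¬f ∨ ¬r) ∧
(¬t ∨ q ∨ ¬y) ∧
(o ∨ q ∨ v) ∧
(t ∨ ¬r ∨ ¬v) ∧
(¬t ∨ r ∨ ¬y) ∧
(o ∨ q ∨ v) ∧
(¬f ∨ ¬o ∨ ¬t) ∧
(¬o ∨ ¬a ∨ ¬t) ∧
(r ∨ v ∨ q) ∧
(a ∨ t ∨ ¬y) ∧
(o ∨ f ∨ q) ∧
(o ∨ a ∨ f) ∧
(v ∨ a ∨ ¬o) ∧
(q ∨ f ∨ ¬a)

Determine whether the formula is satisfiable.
Yes

Yes, the formula is satisfiable.

One satisfying assignment is: r=False, f=False, y=False, q=True, v=False, a=True, t=False, o=False

Verification: With this assignment, all 32 clauses evaluate to true.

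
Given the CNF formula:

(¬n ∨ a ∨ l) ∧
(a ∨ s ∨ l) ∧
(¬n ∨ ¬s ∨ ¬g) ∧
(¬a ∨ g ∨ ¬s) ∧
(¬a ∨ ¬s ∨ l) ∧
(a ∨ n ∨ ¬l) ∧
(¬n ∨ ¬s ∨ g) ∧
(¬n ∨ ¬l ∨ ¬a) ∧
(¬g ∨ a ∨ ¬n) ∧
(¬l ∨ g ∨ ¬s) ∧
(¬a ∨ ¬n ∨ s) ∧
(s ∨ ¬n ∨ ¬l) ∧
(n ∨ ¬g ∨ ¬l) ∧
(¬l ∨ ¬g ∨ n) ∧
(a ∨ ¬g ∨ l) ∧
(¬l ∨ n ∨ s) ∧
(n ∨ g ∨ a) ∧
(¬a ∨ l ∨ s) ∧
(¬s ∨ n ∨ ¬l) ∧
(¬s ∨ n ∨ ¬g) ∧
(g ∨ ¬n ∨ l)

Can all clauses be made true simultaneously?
No

No, the formula is not satisfiable.

No assignment of truth values to the variables can make all 21 clauses true simultaneously.

The formula is UNSAT (unsatisfiable).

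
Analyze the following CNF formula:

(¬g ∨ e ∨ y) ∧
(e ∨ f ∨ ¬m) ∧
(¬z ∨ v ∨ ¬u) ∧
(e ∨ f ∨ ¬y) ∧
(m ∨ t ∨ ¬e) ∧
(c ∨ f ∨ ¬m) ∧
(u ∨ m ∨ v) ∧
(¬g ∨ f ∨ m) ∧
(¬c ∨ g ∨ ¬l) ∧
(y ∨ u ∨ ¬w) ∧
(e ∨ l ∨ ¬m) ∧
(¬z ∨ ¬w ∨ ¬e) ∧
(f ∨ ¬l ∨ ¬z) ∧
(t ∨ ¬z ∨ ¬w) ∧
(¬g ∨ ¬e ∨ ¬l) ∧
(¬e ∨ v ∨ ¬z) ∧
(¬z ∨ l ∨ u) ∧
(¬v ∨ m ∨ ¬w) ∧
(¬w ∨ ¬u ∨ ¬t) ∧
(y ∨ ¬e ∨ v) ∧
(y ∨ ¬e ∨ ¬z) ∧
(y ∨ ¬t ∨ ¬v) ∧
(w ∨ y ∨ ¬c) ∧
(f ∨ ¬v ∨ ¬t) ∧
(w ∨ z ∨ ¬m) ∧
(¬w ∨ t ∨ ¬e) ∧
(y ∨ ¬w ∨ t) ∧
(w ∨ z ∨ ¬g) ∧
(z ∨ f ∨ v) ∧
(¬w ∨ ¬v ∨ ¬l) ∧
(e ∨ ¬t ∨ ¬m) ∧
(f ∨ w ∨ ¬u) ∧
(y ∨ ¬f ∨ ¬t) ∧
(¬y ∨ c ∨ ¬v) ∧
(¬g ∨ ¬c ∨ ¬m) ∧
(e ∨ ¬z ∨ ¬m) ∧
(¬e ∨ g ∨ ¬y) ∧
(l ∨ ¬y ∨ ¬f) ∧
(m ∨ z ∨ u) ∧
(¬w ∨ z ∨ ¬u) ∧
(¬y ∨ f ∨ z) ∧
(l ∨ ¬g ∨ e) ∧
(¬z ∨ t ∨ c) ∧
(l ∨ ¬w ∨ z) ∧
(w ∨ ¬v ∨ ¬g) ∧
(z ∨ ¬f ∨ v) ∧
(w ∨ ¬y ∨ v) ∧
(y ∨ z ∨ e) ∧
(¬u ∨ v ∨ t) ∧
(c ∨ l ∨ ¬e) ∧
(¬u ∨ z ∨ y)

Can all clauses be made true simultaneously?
No

No, the formula is not satisfiable.

No assignment of truth values to the variables can make all 51 clauses true simultaneously.

The formula is UNSAT (unsatisfiable).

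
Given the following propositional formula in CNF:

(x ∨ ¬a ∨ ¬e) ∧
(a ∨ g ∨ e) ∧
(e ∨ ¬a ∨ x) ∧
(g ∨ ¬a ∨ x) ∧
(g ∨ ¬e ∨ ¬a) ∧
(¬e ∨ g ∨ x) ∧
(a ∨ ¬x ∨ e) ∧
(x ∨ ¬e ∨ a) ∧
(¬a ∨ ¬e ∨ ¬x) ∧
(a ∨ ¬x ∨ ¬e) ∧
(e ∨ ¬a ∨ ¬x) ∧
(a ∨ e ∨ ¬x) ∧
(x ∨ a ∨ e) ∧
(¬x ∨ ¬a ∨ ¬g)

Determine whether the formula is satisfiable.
No

No, the formula is not satisfiable.

No assignment of truth values to the variables can make all 14 clauses true simultaneously.

The formula is UNSAT (unsatisfiable).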